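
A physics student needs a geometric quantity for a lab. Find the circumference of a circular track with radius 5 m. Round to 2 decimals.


Shape: circle
Radius r = 5 m
Formula: C = 2 * pi * r
C = 2 * pi * 5
C = 10 * pi
C = 31.42
31.42 m


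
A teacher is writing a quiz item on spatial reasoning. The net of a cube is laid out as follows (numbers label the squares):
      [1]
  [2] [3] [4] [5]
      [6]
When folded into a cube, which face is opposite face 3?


Net: cross layout. Take square 3 as the base (bottom).
Fold the four squares in the horizontal row up around 3: 2 -> left, 4 -> right, 5 wraps to the top.
Fold 1 and 6 up from 3: 1 -> back, 6 -> front.
Opposite pairs are therefore: (1, 6), (2, 4), (3, 5).
Face 3 is opposite face 5.
face 5


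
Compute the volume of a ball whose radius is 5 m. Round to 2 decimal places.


Shape: sphere
Radius r = 5 m
Formula: V = (4/3) * pi * r^3
r^3 = 125
(4/3) * 125 = 166.666667
V = 166.666667 * pi
V = 523.6
523.6 m^3


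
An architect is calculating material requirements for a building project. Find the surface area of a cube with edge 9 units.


Shape: cube
Side s = 9 units
A cube has 6 square faces.
Formula: SA = 6 * s^2
s^2 = 81
SA = 6 * 81
SA = 486
486 units^2


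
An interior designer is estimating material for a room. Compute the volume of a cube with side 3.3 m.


Shape: cube
Side s = 3.3 m
Formula: V = s^3
V = 3.3 * 3.3 * 3.3
V = 10.89 * 3.3
V = 35.937
35.937 m^3


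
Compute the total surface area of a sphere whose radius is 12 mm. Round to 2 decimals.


Shape: sphere
Radius r = 12 mm
Formula: SA = 4 * pi * r^2
r^2 = 144
SA = 4 * pi * 144
SA = 576 * pi
SA = 1809.56
1809.56 mm^2


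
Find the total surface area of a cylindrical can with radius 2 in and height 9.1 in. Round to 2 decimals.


Shape: closed cylinder
Radius r = 2 in, Height h = 9.1 in
Formula: SA = 2*pi*r^2 + 2*pi*r*h = 2*pi*r*(r + h)
r + h = 11.1
2 * r * (r + h) = 2 * 2 * 11.1 = 44.4
SA = 44.4 * pi
SA = 139.49
139.49 in^2


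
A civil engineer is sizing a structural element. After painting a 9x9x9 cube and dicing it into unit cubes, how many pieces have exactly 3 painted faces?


Large cube: 9 x 9 x 9, cut into unit cubes.
Cubes with 3 painted faces are at the corners. A cube always has 8 corners.
Count = 8
8 unit cubes


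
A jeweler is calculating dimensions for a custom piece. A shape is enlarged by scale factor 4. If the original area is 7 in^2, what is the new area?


Linear scale factor k = 4
Original area = 7 in^2
Rule: under a linear scaling by k, areas scale by k^2.
k^2 = 4^2 = 16
New area = 7 * 16
New area = 112
112 in^2


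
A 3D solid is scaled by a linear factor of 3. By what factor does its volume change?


Linear scale factor k = 3
Rule: under a linear scaling by k, volumes scale by k^3.
k^3 = 3 * 3 * 3
k^3 = 9 * 3
k^3 = 27
Volume scales by a factor of 27.
27 (dimensionless)


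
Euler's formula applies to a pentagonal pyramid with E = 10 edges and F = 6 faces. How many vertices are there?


Polyhedron: pentagonal pyramid
Euler's formula for convex polyhedra: V - E + F = 2
Given: E = 10 edges and F = 6 faces
Solve for V:
V = 2 + E - F = 2 + 10 - 6 = 6
6 vertices


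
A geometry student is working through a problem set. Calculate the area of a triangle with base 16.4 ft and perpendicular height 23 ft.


Shape: triangle
Base b = 16.4 ft, Height h = 23 ft
Formula: A = (1/2) * b * h
A = 0.5 * 16.4 * 23
A = 0.5 * 377.2
A = 188.6
188.6 ft^2


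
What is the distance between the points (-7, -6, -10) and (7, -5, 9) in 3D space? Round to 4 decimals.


3D distance between two points
P1 = (-7, -6, -10), P2 = (7, -5, 9)
Formula: d = sqrt((x2-x1)^2 + (y2-y1)^2 + (z2-z1)^2)
dx = 7 - -7 = 14
dy = -5 - -6 = 1
dz = 9 - -10 = 19
dx^2 + dy^2 + dz^2 = 196 + 1 + 361 = 558
d = sqrt(558)
d = 23.622
23.622 units


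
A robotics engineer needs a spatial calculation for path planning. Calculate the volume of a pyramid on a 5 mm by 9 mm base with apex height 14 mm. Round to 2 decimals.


Shape: rectangular pyramid
Base: 5 mm x 9 mm, Height h = 14 mm
Formula: V = (1/3) * base_area * h
base_area = 5 * 9 = 45
base_area * h = 45 * 14 = 630
V = 630 / 3
V = 210
210 mm^3


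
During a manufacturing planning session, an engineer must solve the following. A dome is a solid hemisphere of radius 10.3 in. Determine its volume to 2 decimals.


Shape: hemisphere (half of a sphere)
Radius r = 10.3 in
Formula: V = (1/2) * (4/3) * pi * r^3 = (2/3) * pi * r^3
r^3 = 1092.727
(2/3) * 1092.727 = 728.484667
V = 728.484667 * pi
V = 2288.6
2288.6 in^3


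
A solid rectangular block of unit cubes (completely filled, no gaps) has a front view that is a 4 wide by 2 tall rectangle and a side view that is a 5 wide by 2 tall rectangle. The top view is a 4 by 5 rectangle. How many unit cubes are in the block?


Orthographic views of a solid rectangular block:
Front view 4 x 2 -> length = 4, height = 2
Side view 5 x 2 -> width = 5, height = 2 (consistent)
Top view 4 x 5 -> confirms length = 4, width = 5
The block is 4 x 5 x 2.
Total unit cubes = 4 * 5 * 2 = 40
40 unit cubes


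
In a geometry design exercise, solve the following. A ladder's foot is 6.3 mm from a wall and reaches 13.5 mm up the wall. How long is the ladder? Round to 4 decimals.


Shape: right triangle
Legs a = 6.3 mm, b = 13.5 mm
Formula: c = sqrt(a^2 + b^2)
a^2 = 39.69, b^2 = 182.25
a^2 + b^2 = 221.94
c = sqrt(221.94)
c = 14.8977
14.8977 mm


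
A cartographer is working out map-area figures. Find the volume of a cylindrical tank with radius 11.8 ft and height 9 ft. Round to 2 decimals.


Shape: cylinder
Radius r = 11.8 ft, Height h = 9 ft
Formula: V = pi * r^2 * h
r^2 = 139.24
V = pi * 139.24 * 9
V = 1253.16 * pi
V = 3936.92
3936.92 ft^3


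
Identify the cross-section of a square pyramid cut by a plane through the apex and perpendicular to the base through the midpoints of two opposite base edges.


Solid: square pyramid
Cutting plane: through the apex and perpendicular to the base through the midpoints of two opposite base edges
Visualize the intersection of the plane with the solid's surface.
The boundary of the cut region is a isosceles triangle.
isosceles triangle


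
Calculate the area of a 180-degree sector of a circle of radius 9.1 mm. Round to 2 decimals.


Shape: circular sector
Radius r = 9.1 mm, Angle = 180 degrees
Formula: A = (angle/360) * pi * r^2
r^2 = 82.81
Fraction of circle = 180/360
A = (180/360) * pi * 82.81
A = 41.405 * pi
A = 130.08
130.08 mm^2


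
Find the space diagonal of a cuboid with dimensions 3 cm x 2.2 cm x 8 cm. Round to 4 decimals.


Shape: rectangular box (space diagonal)
l = 3 cm, w = 2.2 cm, h = 8 cm
Visualize: the diagonal of the base, then a right triangle with that diagonal and the height.
Formula: d = sqrt(l^2 + w^2 + h^2)
l^2 + w^2 + h^2 = 9 + 4.84 + 64 = 77.84
d = sqrt(77.84)
d = 8.8227
8.8227 cm


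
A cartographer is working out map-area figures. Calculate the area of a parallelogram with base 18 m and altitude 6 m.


Shape: parallelogram
Base b = 18 m, Height h = 6 m
Formula: A = b * h
A = 18 * 6
A = 108
108 m^2


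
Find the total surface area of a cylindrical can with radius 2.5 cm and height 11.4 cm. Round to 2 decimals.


Shape: closed cylinder
Radius r = 2.5 cm, Height h = 11.4 cm
Formula: SA = 2*pi*r^2 + 2*pi*r*h = 2*pi*r*(r + h)
r + h = 13.9
2 * r * (r + h) = 2 * 2.5 * 13.9 = 69.5
SA = 69.5 * pi
SA = 218.34
218.34 cm^2


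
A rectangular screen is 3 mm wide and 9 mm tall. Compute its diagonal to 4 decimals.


Shape: rectangle (diagonal via Pythagoras)
Sides: 3 mm and 9 mm
Formula: d = sqrt(l^2 + w^2)
l^2 = 9, w^2 = 81
l^2 + w^2 = 90
d = sqrt(90)
d = 9.4868
9.4868 mm


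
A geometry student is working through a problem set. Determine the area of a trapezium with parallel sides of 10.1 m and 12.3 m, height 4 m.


Shape: trapezoid
Parallel sides a = 10.1 m, b = 12.3 m; Height h = 4 m
Formula: A = (a + b) * h / 2
a + b = 10.1 + 12.3 = 22.4
A = 22.4 * 4 / 2
A = 89.6 / 2
A = 44.8
44.8 m^2


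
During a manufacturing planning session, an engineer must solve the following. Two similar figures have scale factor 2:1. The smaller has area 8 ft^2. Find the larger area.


Linear scale factor k = 2
Original area = 8 ft^2
Rule: under a linear scaling by k, areas scale by k^2.
k^2 = 2^2 = 4
New area = 8 * 4
New area = 32
32 ft^2


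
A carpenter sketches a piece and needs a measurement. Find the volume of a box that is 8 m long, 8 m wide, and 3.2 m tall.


Shape: rectangular prism
l = 8 m, w = 8 m, h = 3.2 m
Formula: V = l * w * h
V = 8 * 8 * 3.2
V = 64 * 3.2
V = 204.8
204.8 m^3


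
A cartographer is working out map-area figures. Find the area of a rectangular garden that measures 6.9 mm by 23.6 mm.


Shape: rectangle
Length l = 6.9 mm, Width w = 23.6 mm
Formula: A = l * w
A = 6.9 * 23.6
A = 162.84
162.84 mm^2


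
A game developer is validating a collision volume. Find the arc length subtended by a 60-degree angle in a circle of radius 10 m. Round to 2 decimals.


Shape: circular arc
Radius r = 10 m, Angle = 60 degrees
Formula: L = (angle/360) * 2 * pi * r
2 * pi * r = 20 * pi
L = (60/360) * 20 * pi
L = 3.333333 * pi
L = 10.47
10.47 m


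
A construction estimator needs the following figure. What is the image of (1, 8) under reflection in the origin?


Transformation: reflection
Original point: (1, 8)
Rule for reflection through the origin: (x, y) -> (-x, -y)
Apply: (1, 8) -> (-1, -8)
(-1, -8)


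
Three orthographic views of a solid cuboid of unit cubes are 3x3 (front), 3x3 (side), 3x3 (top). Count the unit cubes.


Orthographic views of a solid rectangular block:
Front view 3 x 3 -> length = 3, height = 3
Side view 3 x 3 -> width = 3, height = 3 (consistent)
Top view 3 x 3 -> confirms length = 3, width = 3
The block is 3 x 3 x 3.
Total unit cubes = 3 * 3 * 3 = 27
27 unit cubes


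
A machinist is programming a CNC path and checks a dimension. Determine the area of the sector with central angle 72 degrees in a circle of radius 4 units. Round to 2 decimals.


Shape: circular sector
Radius r = 4 units, Angle = 72 degrees
Formula: A = (angle/360) * pi * r^2
r^2 = 16
Fraction of circle = 72/360
A = (72/360) * pi * 16
A = 3.2 * pi
A = 10.05
10.05 units^2


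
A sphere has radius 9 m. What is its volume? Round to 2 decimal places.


Shape: sphere
Radius r = 9 m
Formula: V = (4/3) * pi * r^3
r^3 = 729
(4/3) * 729 = 972
V = 972 * pi
V = 3053.63
3053.63 m^3


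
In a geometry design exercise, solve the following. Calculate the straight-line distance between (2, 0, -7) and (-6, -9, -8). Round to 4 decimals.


3D distance between two points
P1 = (2, 0, -7), P2 = (-6, -9, -8)
Formula: d = sqrt((x2-x1)^2 + (y2-y1)^2 + (z2-z1)^2)
dx = -6 - 2 = -8
dy = -9 - 0 = -9
dz = -8 - -7 = -1
dx^2 + dy^2 + dz^2 = 64 + 81 + 1 = 146
d = sqrt(146)
d = 12.083
12.083 units


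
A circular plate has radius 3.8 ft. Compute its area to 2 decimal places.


Shape: circle
Radius r = 3.8 ft
Formula: A = pi * r^2
r^2 = 3.8^2 = 14.44
A = pi * 14.44
A = 45.36
45.36 ft^2


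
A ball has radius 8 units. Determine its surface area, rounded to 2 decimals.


Shape: sphere
Radius r = 8 units
Formula: SA = 4 * pi * r^2
r^2 = 64
SA = 4 * pi * 64
SA = 256 * pi
SA = 804.25
804.25 units^2


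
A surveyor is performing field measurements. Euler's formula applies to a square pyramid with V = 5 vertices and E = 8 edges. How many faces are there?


Polyhedron: square pyramid
Euler's formula for convex polyhedra: V - E + F = 2
Given: V = 5 vertices and E = 8 edges
Solve for F:
F = 2 + E - V = 2 + 8 - 5 = 5
5 faces


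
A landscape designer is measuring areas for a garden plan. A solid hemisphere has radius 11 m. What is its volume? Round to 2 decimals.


Shape: hemisphere (half of a sphere)
Radius r = 11 m
Formula: V = (1/2) * (4/3) * pi * r^3 = (2/3) * pi * r^3
r^3 = 1331
(2/3) * 1331 = 887.333333
V = 887.333333 * pi
V = 2787.64
2787.64 m^3


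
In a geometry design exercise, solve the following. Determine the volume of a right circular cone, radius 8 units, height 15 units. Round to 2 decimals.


Shape: cone
Radius r = 8 units, Height h = 15 units
Formula: V = (1/3) * pi * r^2 * h
r^2 = 64
pi * r^2 * h = pi * 64 * 15 = 960 * pi
V = 960 * pi / 3
V = 1005.31
1005.31 units^3


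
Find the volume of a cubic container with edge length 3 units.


Shape: cube
Side s = 3 units
Formula: V = s^3
V = 3 * 3 * 3
V = 9 * 3
V = 27
27 units^3


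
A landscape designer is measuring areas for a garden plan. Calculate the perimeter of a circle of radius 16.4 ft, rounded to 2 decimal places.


Shape: circle
Radius r = 16.4 ft
Formula: C = 2 * pi * r
C = 2 * pi * 16.4
C = 32.8 * pi
C = 103.04
103.04 ft


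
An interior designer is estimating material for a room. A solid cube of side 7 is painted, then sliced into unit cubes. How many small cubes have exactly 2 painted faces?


Large cube: 7 x 7 x 7, cut into unit cubes.
n = 7, so n - 2 = 5
Cubes with 2 painted faces lie along the edges, excluding corners.
A cube has 12 edges; each contributes (n - 2) = 5 such cubes.
Count = 12 * 5 = 60
60 unit cubes


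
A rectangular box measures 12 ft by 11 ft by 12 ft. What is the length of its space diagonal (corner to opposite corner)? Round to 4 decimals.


Shape: rectangular box (space diagonal)
l = 12 ft, w = 11 ft, h = 12 ft
Visualize: the diagonal of the base, then a right triangle with that diagonal and the height.
Formula: d = sqrt(l^2 + w^2 + h^2)
l^2 + w^2 + h^2 = 144 + 121 + 144 = 409
d = sqrt(409)
d = 20.2237
20.2237 ft


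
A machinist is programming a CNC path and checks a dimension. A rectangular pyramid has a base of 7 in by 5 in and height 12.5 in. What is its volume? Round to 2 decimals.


Shape: rectangular pyramid
Base: 7 in x 5 in, Height h = 12.5 in
Formula: V = (1/3) * base_area * h
base_area = 7 * 5 = 35
base_area * h = 35 * 12.5 = 437.5
V = 437.5 / 3
V = 145.83
145.83 in^3


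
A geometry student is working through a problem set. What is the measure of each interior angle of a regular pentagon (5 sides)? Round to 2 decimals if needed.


Shape: regular pentagon (5 sides)
Formula: interior angle = (n - 2) * 180 / n
(n - 2) = 3
(n - 2) * 180 = 540
angle = 540 / 5
angle = 108
108 degrees


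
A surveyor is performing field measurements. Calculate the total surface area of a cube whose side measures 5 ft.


Shape: cube
Side s = 5 ft
A cube has 6 square faces.
Formula: SA = 6 * s^2
s^2 = 25
SA = 6 * 25
SA = 150
150 ft^2


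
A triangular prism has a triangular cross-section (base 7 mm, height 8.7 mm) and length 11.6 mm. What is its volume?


Shape: triangular prism
Triangle base = 7 mm, triangle height = 8.7 mm, prism length L = 11.6 mm
Formula: V = (1/2 * b * h_tri) * L
Cross-section area = 0.5 * 7 * 8.7 = 30.45
V = 30.45 * 11.6
V = 353.22
353.22 mm^3


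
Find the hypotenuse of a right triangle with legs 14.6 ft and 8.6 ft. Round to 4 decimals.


Shape: right triangle
Legs a = 14.6 ft, b = 8.6 ft
Formula: c = sqrt(a^2 + b^2)
a^2 = 213.16, b^2 = 73.96
a^2 + b^2 = 287.12
c = sqrt(287.12)
c = 16.9446
16.9446 ft


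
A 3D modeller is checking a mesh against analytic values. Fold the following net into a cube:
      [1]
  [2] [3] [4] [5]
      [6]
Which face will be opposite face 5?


Net: cross layout. Take square 3 as the base (bottom).
Fold the four squares in the horizontal row up around 3: 2 -> left, 4 -> right, 5 wraps to the top.
Fold 1 and 6 up from 3: 1 -> back, 6 -> front.
Opposite pairs are therefore: (1, 6), (2, 4), (3, 5).
Face 5 is opposite face 3.
face 3


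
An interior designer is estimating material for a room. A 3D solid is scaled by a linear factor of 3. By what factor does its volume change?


Linear scale factor k = 3
Rule: under a linear scaling by k, volumes scale by k^3.
k^3 = 3 * 3 * 3
k^3 = 9 * 3
k^3 = 27
Volume scales by a factor of 27.
27 (dimensionless)


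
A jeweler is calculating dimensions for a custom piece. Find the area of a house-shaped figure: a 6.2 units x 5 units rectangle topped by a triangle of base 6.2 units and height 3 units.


Composite shape: rectangle + triangle
Rectangle area = 6.2 * 5 = 31
Triangle area = 0.5 * 6.2 * 3 = 9.3
Total = 31 + 9.3
Total = 40.3
40.3 units^2


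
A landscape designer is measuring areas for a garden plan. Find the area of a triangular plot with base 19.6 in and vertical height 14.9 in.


Shape: triangle
Base b = 19.6 in, Height h = 14.9 in
Formula: A = (1/2) * b * h
A = 0.5 * 19.6 * 14.9
A = 0.5 * 292.04
A = 146.02
146.02 in^2


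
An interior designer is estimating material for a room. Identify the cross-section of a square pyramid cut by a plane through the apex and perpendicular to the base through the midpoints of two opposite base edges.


Solid: square pyramid
Cutting plane: through the apex and perpendicular to the base through the midpoints of two opposite base edges
Visualize the intersection of the plane with the solid's surface.
The boundary of the cut region is a isosceles triangle.
isosceles triangle


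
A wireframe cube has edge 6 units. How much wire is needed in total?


Shape: cube
Side s = 6 units
A cube has 12 edges, all equal.
Formula: total edge length = 12 * s
Total = 12 * 6
Total = 72
72 units


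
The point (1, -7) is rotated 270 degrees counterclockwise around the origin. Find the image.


Transformation: rotation about the origin
Original point: (1, -7)
Rule for 270 deg counterclockwise: (x, y) -> (y, -x)
Apply: (1, -7) -> (-7, -1)
(-7, -1)


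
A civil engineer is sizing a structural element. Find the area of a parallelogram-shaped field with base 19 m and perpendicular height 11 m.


Shape: parallelogram
Base b = 19 m, Height h = 11 m
Formula: A = b * h
A = 19 * 11
A = 209
209 m^2


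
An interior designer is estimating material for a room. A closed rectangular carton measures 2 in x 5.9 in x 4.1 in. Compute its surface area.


Shape: rectangular prism
l = 2 in, w = 5.9 in, h = 4.1 in
Formula: SA = 2(lw + lh + wh)
lw = 11.8, lh = 8.2, wh = 24.19
lw + lh + wh = 44.19
SA = 2 * 44.19
SA = 88.38
88.38 in^2


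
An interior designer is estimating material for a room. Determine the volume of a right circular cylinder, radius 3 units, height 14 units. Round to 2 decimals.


Shape: cylinder
Radius r = 3 units, Height h = 14 units
Formula: V = pi * r^2 * h
r^2 = 9
V = pi * 9 * 14
V = 126 * pi
V = 395.84
395.84 units^3


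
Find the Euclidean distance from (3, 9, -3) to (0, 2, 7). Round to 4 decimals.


3D distance between two points
P1 = (3, 9, -3), P2 = (0, 2, 7)
Formula: d = sqrt((x2-x1)^2 + (y2-y1)^2 + (z2-z1)^2)
dx = 0 - 3 = -3
dy = 2 - 9 = -7
dz = 7 - -3 = 10
dx^2 + dy^2 + dz^2 = 9 + 49 + 100 = 158
d = sqrt(158)
d = 12.5698
12.5698 units


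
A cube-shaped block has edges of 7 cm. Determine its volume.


Shape: cube
Side s = 7 cm
Formula: V = s^3
V = 7 * 7 * 7
V = 49 * 7
V = 343
343 cm^3


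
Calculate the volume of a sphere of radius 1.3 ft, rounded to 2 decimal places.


Shape: sphere
Radius r = 1.3 ft
Formula: V = (4/3) * pi * r^3
r^3 = 2.197
(4/3) * 2.197 = 2.929333
V = 2.929333 * pi
V = 9.2
9.2 ft^3


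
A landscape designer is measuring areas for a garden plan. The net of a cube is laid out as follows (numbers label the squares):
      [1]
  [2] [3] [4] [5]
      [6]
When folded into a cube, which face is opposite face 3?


Net: cross layout. Take square 3 as the base (bottom).
Fold the four squares in the horizontal row up around 3: 2 -> left, 4 -> right, 5 wraps to the top.
Fold 1 and 6 up from 3: 1 -> back, 6 -> front.
Opposite pairs are therefore: (1, 6), (2, 4), (3, 5).
Face 3 is opposite face 5.
face 5


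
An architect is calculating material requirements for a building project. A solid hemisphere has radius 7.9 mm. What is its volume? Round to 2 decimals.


Shape: hemisphere (half of a sphere)
Radius r = 7.9 mm
Formula: V = (1/2) * (4/3) * pi * r^3 = (2/3) * pi * r^3
r^3 = 493.039
(2/3) * 493.039 = 328.692667
V = 328.692667 * pi
V = 1032.62
1032.62 mm^3


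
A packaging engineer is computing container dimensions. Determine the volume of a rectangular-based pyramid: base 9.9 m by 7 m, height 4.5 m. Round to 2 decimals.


Shape: rectangular pyramid
Base: 9.9 m x 7 m, Height h = 4.5 m
Formula: V = (1/3) * base_area * h
base_area = 9.9 * 7 = 69.3
base_area * h = 69.3 * 4.5 = 311.85
V = 311.85 / 3
V = 103.95
103.95 m^3


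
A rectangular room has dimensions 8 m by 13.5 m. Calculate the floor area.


Shape: rectangle
Length l = 8 m, Width w = 13.5 m
Formula: A = l * w
A = 8 * 13.5
A = 108
108 m^2


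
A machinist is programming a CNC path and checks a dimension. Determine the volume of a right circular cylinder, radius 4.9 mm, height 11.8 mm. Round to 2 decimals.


Shape: cylinder
Radius r = 4.9 mm, Height h = 11.8 mm
Formula: V = pi * r^2 * h
r^2 = 24.01
V = pi * 24.01 * 11.8
V = 283.318 * pi
V = 890.07
890.07 mm^3


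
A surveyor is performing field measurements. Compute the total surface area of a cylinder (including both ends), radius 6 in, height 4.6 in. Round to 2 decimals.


Shape: closed cylinder
Radius r = 6 in, Height h = 4.6 in
Formula: SA = 2*pi*r^2 + 2*pi*r*h = 2*pi*r*(r + h)
r + h = 10.6
2 * r * (r + h) = 2 * 6 * 10.6 = 127.2
SA = 127.2 * pi
SA = 399.61
399.61 in^2


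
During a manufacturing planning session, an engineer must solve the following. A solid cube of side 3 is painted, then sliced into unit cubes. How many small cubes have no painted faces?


Large cube: 3 x 3 x 3, cut into unit cubes.
n = 3, so n - 2 = 1
Unpainted cubes form the interior (n - 2)^3 block.
(n - 2)^3 = 1^3 = 1
1 unit cubes


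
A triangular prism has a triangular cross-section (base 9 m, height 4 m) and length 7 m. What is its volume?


Shape: triangular prism
Triangle base = 9 m, triangle height = 4 m, prism length L = 7 m
Formula: V = (1/2 * b * h_tri) * L
Cross-section area = 0.5 * 9 * 4 = 18
V = 18 * 7
V = 126
126 m^3


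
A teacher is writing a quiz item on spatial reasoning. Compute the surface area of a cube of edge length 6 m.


Shape: cube
Side s = 6 m
A cube has 6 square faces.
Formula: SA = 6 * s^2
s^2 = 36
SA = 6 * 36
SA = 216
216 m^2


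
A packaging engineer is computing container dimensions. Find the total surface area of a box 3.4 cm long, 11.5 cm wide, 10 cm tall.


Shape: rectangular prism
l = 3.4 cm, w = 11.5 cm, h = 10 cm
Formula: SA = 2(lw + lh + wh)
lw = 39.1, lh = 34, wh = 115
lw + lh + wh = 188.1
SA = 2 * 188.1
SA = 376.2
376.2 cm^2


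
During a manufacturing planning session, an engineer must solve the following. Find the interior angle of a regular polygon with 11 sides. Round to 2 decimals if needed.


Shape: regular hendecagon (11 sides)
Formula: interior angle = (n - 2) * 180 / n
(n - 2) = 9
(n - 2) * 180 = 1620
angle = 1620 / 11
angle = 147.27
147.27 degrees


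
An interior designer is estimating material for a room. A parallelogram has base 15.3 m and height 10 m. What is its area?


Shape: parallelogram
Base b = 15.3 m, Height h = 10 m
Formula: A = b * h
A = 15.3 * 10
A = 153
153 m^2


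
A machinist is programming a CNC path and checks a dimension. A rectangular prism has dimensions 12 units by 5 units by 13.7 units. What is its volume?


Shape: rectangular prism
l = 12 units, w = 5 units, h = 13.7 units
Formula: V = l * w * h
V = 12 * 5 * 13.7
V = 60 * 13.7
V = 822
822 units^3


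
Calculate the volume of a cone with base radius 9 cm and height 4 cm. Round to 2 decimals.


Shape: cone
Radius r = 9 cm, Height h = 4 cm
Formula: V = (1/3) * pi * r^2 * h
r^2 = 81
pi * r^2 * h = pi * 81 * 4 = 324 * pi
V = 324 * pi / 3
V = 339.29
339.29 cm^3


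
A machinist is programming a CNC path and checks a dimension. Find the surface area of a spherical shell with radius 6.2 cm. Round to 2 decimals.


Shape: sphere
Radius r = 6.2 cm
Formula: SA = 4 * pi * r^2
r^2 = 38.44
SA = 4 * pi * 38.44
SA = 153.76 * pi
SA = 483.05
483.05 cm^2


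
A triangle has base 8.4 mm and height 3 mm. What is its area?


Shape: triangle
Base b = 8.4 mm, Height h = 3 mm
Formula: A = (1/2) * b * h
A = 0.5 * 8.4 * 3
A = 0.5 * 25.2
A = 12.6
12.6 mm^2


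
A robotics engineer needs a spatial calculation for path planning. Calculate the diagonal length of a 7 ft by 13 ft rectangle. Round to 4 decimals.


Shape: rectangle (diagonal via Pythagoras)
Sides: 7 ft and 13 ft
Formula: d = sqrt(l^2 + w^2)
l^2 = 49, w^2 = 169
l^2 + w^2 = 218
d = sqrt(218)
d = 14.7648
14.7648 ft


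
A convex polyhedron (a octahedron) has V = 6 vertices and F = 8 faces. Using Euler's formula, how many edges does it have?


Polyhedron: octahedron
Euler's formula for convex polyhedra: V - E + F = 2
Given: V = 6 vertices and F = 8 faces
Solve for E:
E = V + F - 2 = 6 + 8 - 2 = 12
12 edges


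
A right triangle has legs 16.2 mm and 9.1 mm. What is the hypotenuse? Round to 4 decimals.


Shape: right triangle
Legs a = 16.2 mm, b = 9.1 mm
Formula: c = sqrt(a^2 + b^2)
a^2 = 262.44, b^2 = 82.81
a^2 + b^2 = 345.25
c = sqrt(345.25)
c = 18.5809
18.5809 mm


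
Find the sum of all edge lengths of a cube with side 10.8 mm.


Shape: cube
Side s = 10.8 mm
A cube has 12 edges, all equal.
Formula: total edge length = 12 * s
Total = 12 * 10.8
Total = 129.6
129.6 mm


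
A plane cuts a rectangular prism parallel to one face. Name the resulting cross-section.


Solid: rectangular prism
Cutting plane: parallel to one face
Visualize the intersection of the plane with the solid's surface.
The boundary of the cut region is a rectangle.
rectangle


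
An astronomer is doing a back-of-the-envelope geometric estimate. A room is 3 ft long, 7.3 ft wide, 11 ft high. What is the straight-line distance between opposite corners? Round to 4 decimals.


Shape: rectangular box (space diagonal)
l = 3 ft, w = 7.3 ft, h = 11 ft
Visualize: the diagonal of the base, then a right triangle with that diagonal and the height.
Formula: d = sqrt(l^2 + w^2 + h^2)
l^2 + w^2 + h^2 = 9 + 53.29 + 121 = 183.29
d = sqrt(183.29)
d = 13.5385
13.5385 ft


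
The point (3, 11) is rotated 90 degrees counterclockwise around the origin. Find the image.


Transformation: rotation about the origin
Original point: (3, 11)
Rule for 90 deg counterclockwise: (x, y) -> (-y, x)
Apply: (3, 11) -> (-11, 3)
(-11, 3)


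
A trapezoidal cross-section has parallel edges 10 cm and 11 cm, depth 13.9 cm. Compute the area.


Shape: trapezoid
Parallel sides a = 10 cm, b = 11 cm; Height h = 13.9 cm
Formula: A = (a + b) * h / 2
a + b = 10 + 11 = 21
A = 21 * 13.9 / 2
A = 291.9 / 2
A = 145.95
145.95 cm^2


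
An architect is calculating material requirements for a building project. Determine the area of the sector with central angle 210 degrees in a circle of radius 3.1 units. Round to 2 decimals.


Shape: circular sector
Radius r = 3.1 units, Angle = 210 degrees
Formula: A = (angle/360) * pi * r^2
r^2 = 9.61
Fraction of circle = 210/360
A = (210/360) * pi * 9.61
A = 5.605833 * pi
A = 17.61
17.61 units^2


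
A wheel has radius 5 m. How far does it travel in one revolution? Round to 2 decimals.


Shape: circle
Radius r = 5 m
Formula: C = 2 * pi * r
C = 2 * pi * 5
C = 10 * pi
C = 31.42
31.42 m


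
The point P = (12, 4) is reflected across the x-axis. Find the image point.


Transformation: reflection
Original point: (12, 4)
Rule for reflection over the x-axis: (x, y) -> (x, -y)
Apply: (12, 4) -> (12, -4)
(12, -4)


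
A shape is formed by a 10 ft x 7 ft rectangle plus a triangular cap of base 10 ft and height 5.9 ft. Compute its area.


Composite shape: rectangle + triangle
Rectangle area = 10 * 7 = 70
Triangle area = 0.5 * 10 * 5.9 = 29.5
Total = 70 + 29.5
Total = 99.5
99.5 ft^2


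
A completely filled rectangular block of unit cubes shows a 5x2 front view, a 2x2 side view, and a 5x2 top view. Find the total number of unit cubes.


Orthographic views of a solid rectangular block:
Front view 5 x 2 -> length = 5, height = 2
Side view 2 x 2 -> width = 2, height = 2 (consistent)
Top view 5 x 2 -> confirms length = 5, width = 2
The block is 5 x 2 x 2.
Total unit cubes = 5 * 2 * 2 = 20
20 unit cubes


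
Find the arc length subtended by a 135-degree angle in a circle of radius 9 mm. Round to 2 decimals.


Shape: circular arc
Radius r = 9 mm, Angle = 135 degrees
Formula: L = (angle/360) * 2 * pi * r
2 * pi * r = 18 * pi
L = (135/360) * 18 * pi
L = 6.75 * pi
L = 21.21
21.21 mm


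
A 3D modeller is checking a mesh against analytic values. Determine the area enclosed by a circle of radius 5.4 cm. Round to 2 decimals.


Shape: circle
Radius r = 5.4 cm
Formula: A = pi * r^2
r^2 = 5.4^2 = 29.16
A = pi * 29.16
A = 91.61
91.61 cm^2


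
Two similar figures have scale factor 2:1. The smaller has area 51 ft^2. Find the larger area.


Linear scale factor k = 2
Original area = 51 ft^2
Rule: under a linear scaling by k, areas scale by k^2.
k^2 = 2^2 = 4
New area = 51 * 4
New area = 204
204 ft^2


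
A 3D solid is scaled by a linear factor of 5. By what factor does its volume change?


Linear scale factor k = 5
Rule: under a linear scaling by k, volumes scale by k^3.
k^3 = 5 * 5 * 5
k^3 = 25 * 5
k^3 = 125
Volume scales by a factor of 125.
125 (dimensionless)


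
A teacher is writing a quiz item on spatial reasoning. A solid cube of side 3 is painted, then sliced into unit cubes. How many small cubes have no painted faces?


Large cube: 3 x 3 x 3, cut into unit cubes.
n = 3, so n - 2 = 1
Unpainted cubes form the interior (n - 2)^3 block.
(n - 2)^3 = 1^3 = 1
1 unit cubes


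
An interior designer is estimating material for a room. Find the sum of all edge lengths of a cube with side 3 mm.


Shape: cube
Side s = 3 mm
A cube has 12 edges, all equal.
Formula: total edge length = 12 * s
Total = 12 * 3
Total = 36
36 mm


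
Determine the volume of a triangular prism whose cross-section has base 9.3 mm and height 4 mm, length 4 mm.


Shape: triangular prism
Triangle base = 9.3 mm, triangle height = 4 mm, prism length L = 4 mm
Formula: V = (1/2 * b * h_tri) * L
Cross-section area = 0.5 * 9.3 * 4 = 18.6
V = 18.6 * 4
V = 74.4
74.4 mm^3


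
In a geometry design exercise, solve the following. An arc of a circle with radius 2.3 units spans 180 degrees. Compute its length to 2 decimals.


Shape: circular arc
Radius r = 2.3 units, Angle = 180 degrees
Formula: L = (angle/360) * 2 * pi * r
2 * pi * r = 4.6 * pi
L = (180/360) * 4.6 * pi
L = 2.3 * pi
L = 7.23
7.23 units


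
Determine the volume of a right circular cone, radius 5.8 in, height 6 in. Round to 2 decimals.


Shape: cone
Radius r = 5.8 in, Height h = 6 in
Formula: V = (1/3) * pi * r^2 * h
r^2 = 33.64
pi * r^2 * h = pi * 33.64 * 6 = 201.84 * pi
V = 201.84 * pi / 3
V = 211.37
211.37 in^3


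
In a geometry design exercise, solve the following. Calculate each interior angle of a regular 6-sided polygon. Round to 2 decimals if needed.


Shape: regular hexagon (6 sides)
Formula: interior angle = (n - 2) * 180 / n
(n - 2) = 4
(n - 2) * 180 = 720
angle = 720 / 6
angle = 120
120 degrees


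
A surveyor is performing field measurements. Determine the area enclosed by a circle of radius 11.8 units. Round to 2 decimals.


Shape: circle
Radius r = 11.8 units
Formula: A = pi * r^2
r^2 = 11.8^2 = 139.24
A = pi * 139.24
A = 437.44
437.44 units^2


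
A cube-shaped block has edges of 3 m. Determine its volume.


Shape: cube
Side s = 3 m
Formula: V = s^3
V = 3 * 3 * 3
V = 9 * 3
V = 27
27 m^3


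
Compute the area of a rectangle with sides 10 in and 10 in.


Shape: rectangle
Length l = 10 in, Width w = 10 in
Formula: A = l * w
A = 10 * 10
A = 100
100 in^2


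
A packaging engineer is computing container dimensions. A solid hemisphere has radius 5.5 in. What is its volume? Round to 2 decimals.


Shape: hemisphere (half of a sphere)
Radius r = 5.5 in
Formula: V = (1/2) * (4/3) * pi * r^3 = (2/3) * pi * r^3
r^3 = 166.375
(2/3) * 166.375 = 110.916667
V = 110.916667 * pi
V = 348.45
348.45 in^3


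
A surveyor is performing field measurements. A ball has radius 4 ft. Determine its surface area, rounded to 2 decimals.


Shape: sphere
Radius r = 4 ft
Formula: SA = 4 * pi * r^2
r^2 = 16
SA = 4 * pi * 16
SA = 64 * pi
SA = 201.06
201.06 ft^2


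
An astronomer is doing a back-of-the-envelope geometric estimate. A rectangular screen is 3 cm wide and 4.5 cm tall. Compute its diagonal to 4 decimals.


Shape: rectangle (diagonal via Pythagoras)
Sides: 3 cm and 4.5 cm
Formula: d = sqrt(l^2 + w^2)
l^2 = 9, w^2 = 20.25
l^2 + w^2 = 29.25
d = sqrt(29.25)
d = 5.4083
5.4083 cm


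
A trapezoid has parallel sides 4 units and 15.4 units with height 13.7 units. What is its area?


Shape: trapezoid
Parallel sides a = 4 units, b = 15.4 units; Height h = 13.7 units
Formula: A = (a + b) * h / 2
a + b = 4 + 15.4 = 19.4
A = 19.4 * 13.7 / 2
A = 265.78 / 2
A = 132.89
132.89 units^2


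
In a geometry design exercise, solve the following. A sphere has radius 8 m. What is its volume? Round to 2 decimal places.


Shape: sphere
Radius r = 8 m
Formula: V = (4/3) * pi * r^3
r^3 = 512
(4/3) * 512 = 682.666667
V = 682.666667 * pi
V = 2144.66
2144.66 m^3


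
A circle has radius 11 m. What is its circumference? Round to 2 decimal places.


Shape: circle
Radius r = 11 m
Formula: C = 2 * pi * r
C = 2 * pi * 11
C = 22 * pi
C = 69.12
69.12 m


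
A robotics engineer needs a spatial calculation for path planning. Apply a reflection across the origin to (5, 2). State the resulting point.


Transformation: reflection
Original point: (5, 2)
Rule for reflection through the origin: (x, y) -> (-x, -y)
Apply: (5, 2) -> (-5, -2)
(-5, -2)


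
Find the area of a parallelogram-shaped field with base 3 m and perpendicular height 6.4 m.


Shape: parallelogram
Base b = 3 m, Height h = 6.4 m
Formula: A = b * h
A = 3 * 6.4
A = 19.2
19.2 m^2


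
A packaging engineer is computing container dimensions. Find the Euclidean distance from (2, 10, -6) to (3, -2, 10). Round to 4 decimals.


3D distance between two points
P1 = (2, 10, -6), P2 = (3, -2, 10)
Formula: d = sqrt((x2-x1)^2 + (y2-y1)^2 + (z2-z1)^2)
dx = 3 - 2 = 1
dy = -2 - 10 = -12
dz = 10 - -6 = 16
dx^2 + dy^2 + dz^2 = 1 + 144 + 256 = 401
d = sqrt(401)
d = 20.025
20.025 units


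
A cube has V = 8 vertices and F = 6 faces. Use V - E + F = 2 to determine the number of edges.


Polyhedron: cube
Euler's formula for convex polyhedra: V - E + F = 2
Given: V = 8 vertices and F = 6 faces
Solve for E:
E = V + F - 2 = 8 + 6 - 2 = 12
12 edges


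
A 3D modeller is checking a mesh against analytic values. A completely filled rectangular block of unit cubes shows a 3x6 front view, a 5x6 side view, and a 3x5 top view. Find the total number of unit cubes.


Orthographic views of a solid rectangular block:
Front view 3 x 6 -> length = 3, height = 6
Side view 5 x 6 -> width = 5, height = 6 (consistent)
Top view 3 x 5 -> confirms length = 3, width = 5
The block is 3 x 5 x 6.
Total unit cubes = 3 * 5 * 6 = 90
90 unit cubes


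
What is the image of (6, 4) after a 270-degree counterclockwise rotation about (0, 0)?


Transformation: rotation about the origin
Original point: (6, 4)
Rule for 270 deg counterclockwise: (x, y) -> (y, -x)
Apply: (6, 4) -> (4, -6)
(4, -6)


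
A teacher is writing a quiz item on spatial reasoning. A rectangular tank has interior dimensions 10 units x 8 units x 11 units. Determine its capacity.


Shape: rectangular prism
l = 10 units, w = 8 units, h = 11 units
Formula: V = l * w * h
V = 10 * 8 * 11
V = 80 * 11
V = 880
880 units^3


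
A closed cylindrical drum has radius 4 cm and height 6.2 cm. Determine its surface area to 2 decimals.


Shape: closed cylinder
Radius r = 4 cm, Height h = 6.2 cm
Formula: SA = 2*pi*r^2 + 2*pi*r*h = 2*pi*r*(r + h)
r + h = 10.2
2 * r * (r + h) = 2 * 4 * 10.2 = 81.6
SA = 81.6 * pi
SA = 256.35
256.35 cm^2


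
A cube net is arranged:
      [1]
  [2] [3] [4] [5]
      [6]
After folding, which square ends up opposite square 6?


Net: cross layout. Take square 3 as the base (bottom).
Fold the four squares in the horizontal row up around 3: 2 -> left, 4 -> right, 5 wraps to the top.
Fold 1 and 6 up from 3: 1 -> back, 6 -> front.
Opposite pairs are therefore: (1, 6), (2, 4), (3, 5).
Face 6 is opposite face 1.
face 1


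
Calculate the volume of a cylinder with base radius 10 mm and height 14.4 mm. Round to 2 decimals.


Shape: cylinder
Radius r = 10 mm, Height h = 14.4 mm
Formula: V = pi * r^2 * h
r^2 = 100
V = pi * 100 * 14.4
V = 1440 * pi
V = 4523.89
4523.89 mm^3


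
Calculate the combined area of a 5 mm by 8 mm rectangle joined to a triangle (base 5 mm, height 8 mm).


Composite shape: rectangle + triangle
Rectangle area = 5 * 8 = 40
Triangle area = 0.5 * 5 * 8 = 20
Total = 40 + 20
Total = 60
60 mm^2


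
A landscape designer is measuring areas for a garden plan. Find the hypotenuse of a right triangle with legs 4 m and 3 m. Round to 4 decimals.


Shape: right triangle
Legs a = 4 m, b = 3 m
Formula: c = sqrt(a^2 + b^2)
a^2 = 16, b^2 = 9
a^2 + b^2 = 25
c = sqrt(25)
c = 5.0
5 m


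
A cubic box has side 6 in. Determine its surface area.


Shape: cube
Side s = 6 in
A cube has 6 square faces.
Formula: SA = 6 * s^2
s^2 = 36
SA = 6 * 36
SA = 216
216 in^2


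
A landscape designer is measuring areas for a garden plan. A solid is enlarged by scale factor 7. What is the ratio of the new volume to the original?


Linear scale factor k = 7
Rule: under a linear scaling by k, volumes scale by k^3.
k^3 = 7 * 7 * 7
k^3 = 49 * 7
k^3 = 343
Volume scales by a factor of 343.
343 (dimensionless)


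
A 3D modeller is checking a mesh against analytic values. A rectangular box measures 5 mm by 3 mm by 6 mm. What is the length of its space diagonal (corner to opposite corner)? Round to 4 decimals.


Shape: rectangular box (space diagonal)
l = 5 mm, w = 3 mm, h = 6 mm
Visualize: the diagonal of the base, then a right triangle with that diagonal and the height.
Formula: d = sqrt(l^2 + w^2 + h^2)
l^2 + w^2 + h^2 = 25 + 9 + 36 = 70
d = sqrt(70)
d = 8.3666
8.3666 mm


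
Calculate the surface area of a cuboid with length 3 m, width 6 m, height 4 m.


Shape: rectangular prism
l = 3 m, w = 6 m, h = 4 m
Formula: SA = 2(lw + lh + wh)
lw = 18, lh = 12, wh = 24
lw + lh + wh = 54
SA = 2 * 54
SA = 108
108 m^2


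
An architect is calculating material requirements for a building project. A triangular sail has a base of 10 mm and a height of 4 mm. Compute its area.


Shape: triangle
Base b = 10 mm, Height h = 4 mm
Formula: A = (1/2) * b * h
A = 0.5 * 10 * 4
A = 0.5 * 40
A = 20
20 mm^2


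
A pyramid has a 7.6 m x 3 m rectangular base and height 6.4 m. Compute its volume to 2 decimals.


Shape: rectangular pyramid
Base: 7.6 m x 3 m, Height h = 6.4 m
Formula: V = (1/3) * base_area * h
base_area = 7.6 * 3 = 22.8
base_area * h = 22.8 * 6.4 = 145.92
V = 145.92 / 3
V = 48.64
48.64 m^3


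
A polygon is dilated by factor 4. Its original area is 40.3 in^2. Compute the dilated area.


Linear scale factor k = 4
Original area = 40.3 in^2
Rule: under a linear scaling by k, areas scale by k^2.
k^2 = 4^2 = 16
New area = 40.3 * 16
New area = 644.8
644.8 in^2


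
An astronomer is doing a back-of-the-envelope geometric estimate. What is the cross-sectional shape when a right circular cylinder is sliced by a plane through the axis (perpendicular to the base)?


Solid: right circular cylinder
Cutting plane: through the axis (perpendicular to the base)
Visualize the intersection of the plane with the solid's surface.
The boundary of the cut region is a rectangle.
rectangle


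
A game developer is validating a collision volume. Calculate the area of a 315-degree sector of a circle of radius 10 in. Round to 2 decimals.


Shape: circular sector
Radius r = 10 in, Angle = 315 degrees
Formula: A = (angle/360) * pi * r^2
r^2 = 100
Fraction of circle = 315/360
A = (315/360) * pi * 100
A = 87.5 * pi
A = 274.89
274.89 in^2
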